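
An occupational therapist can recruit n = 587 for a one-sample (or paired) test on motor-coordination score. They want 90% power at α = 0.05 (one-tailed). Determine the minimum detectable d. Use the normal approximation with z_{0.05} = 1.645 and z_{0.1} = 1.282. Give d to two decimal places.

d_min ≈ 0.12

For a single sample (or paired design) of n = 587: d_min = (z_{α} + z_β)/√n.
z-sum = 1.645 + 1.282 = 2.927.
d_min = 2.927 / √587 = 2.927 / 24.228 = 0.121.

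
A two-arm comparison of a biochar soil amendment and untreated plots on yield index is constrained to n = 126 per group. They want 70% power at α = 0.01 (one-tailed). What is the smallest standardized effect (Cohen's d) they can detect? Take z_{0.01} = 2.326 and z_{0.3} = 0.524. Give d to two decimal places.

d_min ≈ 0.36

For two independent groups of n = 126 each: d_min = (z_{α} + z_β)·√(2/n).
z-sum = 2.326 + 0.524 = 2.850.
d_min = 2.850 × √(2/126) = 2.850 × 0.1260 = 0.359.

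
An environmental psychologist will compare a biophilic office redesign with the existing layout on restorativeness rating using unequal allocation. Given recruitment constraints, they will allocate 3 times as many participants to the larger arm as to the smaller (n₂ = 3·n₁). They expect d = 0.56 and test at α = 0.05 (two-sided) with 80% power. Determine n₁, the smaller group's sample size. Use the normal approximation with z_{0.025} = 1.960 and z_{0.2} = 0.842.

With allocation ratio k = n₂/n₁ = 3, Var(x̄₁−x̄₂) = σ²(1/n₁ + 1/(k·n₁)) = σ²·(k+1)/(k·n₁).
So n₁ = (1 + 1/k)·((z_{α/2} + z_β)/d)² = 1.333 × (2.802/0.56)².
n₁ = 1.333 × 25.04 = 33.4.
Round up: n₁ = 34, giving n₂ = 3 × 34 = 102.

n₁ = 34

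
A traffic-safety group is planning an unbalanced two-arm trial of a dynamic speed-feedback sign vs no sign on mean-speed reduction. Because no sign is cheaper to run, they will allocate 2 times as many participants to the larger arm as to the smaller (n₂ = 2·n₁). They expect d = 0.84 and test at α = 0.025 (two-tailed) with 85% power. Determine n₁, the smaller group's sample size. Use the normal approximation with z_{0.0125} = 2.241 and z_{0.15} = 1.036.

n₁ = 23

With allocation ratio k = n₂/n₁ = 2, Var(x̄₁−x̄₂) = σ²(1/n₁ + 1/(k·n₁)) = σ²·(k+1)/(k·n₁).
So n₁ = (1 + 1/k)·((z_{α/2} + z_β)/d)² = 1.500 × (3.277/0.84)².
n₁ = 1.500 × 15.22 = 22.8.
Round up: n₁ = 23, giving n₂ = 2 × 23 = 46.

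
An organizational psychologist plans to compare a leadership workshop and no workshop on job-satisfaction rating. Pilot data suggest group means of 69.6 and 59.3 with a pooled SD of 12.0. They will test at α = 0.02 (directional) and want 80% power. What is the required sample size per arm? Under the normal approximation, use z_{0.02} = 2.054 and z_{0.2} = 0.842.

n = 23 per group

Cohen's d = |M₁ − M₂| / SD_pooled = |69.6 − 59.3| / 12.0 = 10.3 / 12.0 = 0.858.
For two independent groups with equal n: n = 2·((z_{α} + z_β) / d)².
z_{α} + z_β = 2.054 + 0.842 = 2.896.
n = 2 × (2.896 / 0.858)² = 2 × 3.375² = 2 × 11.39 = 22.8.
Round up to the next whole participant.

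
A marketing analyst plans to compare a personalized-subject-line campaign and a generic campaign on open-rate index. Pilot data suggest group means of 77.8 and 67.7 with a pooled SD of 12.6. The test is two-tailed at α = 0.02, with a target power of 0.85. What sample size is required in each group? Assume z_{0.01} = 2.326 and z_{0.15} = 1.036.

Cohen's d = |M₁ − M₂| / SD_pooled = |77.8 − 67.7| / 12.6 = 10.1 / 12.6 = 0.802.
For two independent groups with equal n: n = 2·((z_{α/2} + z_β) / d)².
z_{α/2} + z_β = 2.326 + 1.036 = 3.362.
n = 2 × (3.362 / 0.802)² = 2 × 4.192² = 2 × 17.57 = 35.1.
Round up to the next whole participant.

n = 36 per group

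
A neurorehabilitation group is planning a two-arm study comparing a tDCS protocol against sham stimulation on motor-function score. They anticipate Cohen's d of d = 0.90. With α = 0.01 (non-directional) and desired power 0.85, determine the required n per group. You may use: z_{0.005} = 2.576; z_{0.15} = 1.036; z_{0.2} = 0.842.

For two independent groups with equal n: n = 2·((z_{α/2} + z_β) / d)².
z_{α/2} + z_β = 2.576 + 1.036 = 3.612.
n = 2 × (3.612 / 0.90)² = 2 × 4.013² = 2 × 16.11 = 32.2.
Round up to the next whole participant.

n = 33 per group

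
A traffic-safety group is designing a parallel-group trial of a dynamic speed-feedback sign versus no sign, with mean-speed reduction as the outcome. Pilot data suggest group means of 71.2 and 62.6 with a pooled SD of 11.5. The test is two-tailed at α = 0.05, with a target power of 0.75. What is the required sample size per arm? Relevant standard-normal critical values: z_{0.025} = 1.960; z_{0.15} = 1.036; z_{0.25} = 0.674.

n = 25 per group

Cohen's d = |M₁ − M₂| / SD_pooled = |71.2 − 62.6| / 11.5 = 8.6 / 11.5 = 0.748.
For two independent groups with equal n: n = 2·((z_{α/2} + z_β) / d)².
z_{α/2} + z_β = 1.960 + 0.674 = 2.634.
n = 2 × (2.634 / 0.748)² = 2 × 3.521² = 2 × 12.40 = 24.8.
Round up to the next whole participant.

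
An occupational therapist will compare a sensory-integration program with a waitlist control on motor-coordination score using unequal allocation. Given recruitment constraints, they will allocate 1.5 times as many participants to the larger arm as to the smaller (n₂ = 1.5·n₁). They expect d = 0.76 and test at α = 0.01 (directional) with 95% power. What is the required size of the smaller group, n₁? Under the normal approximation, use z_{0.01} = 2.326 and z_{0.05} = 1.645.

n₁ = 46

With allocation ratio k = n₂/n₁ = 1.5, Var(x̄₁−x̄₂) = σ²(1/n₁ + 1/(k·n₁)) = σ²·(k+1)/(k·n₁).
So n₁ = (1 + 1/k)·((z_{α} + z_β)/d)² = 1.667 × (3.971/0.76)².
n₁ = 1.667 × 27.30 = 45.5.
Round up: n₁ = 46, giving n₂ = 1.5 × 46 = 69.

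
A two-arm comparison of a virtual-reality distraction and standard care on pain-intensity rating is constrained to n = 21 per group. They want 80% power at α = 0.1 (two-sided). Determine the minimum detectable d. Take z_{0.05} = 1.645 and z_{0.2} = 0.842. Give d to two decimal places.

d_min ≈ 0.77

For two independent groups of n = 21 each: d_min = (z_{α/2} + z_β)·√(2/n).
z-sum = 1.645 + 0.842 = 2.487.
d_min = 2.487 × √(2/21) = 2.487 × 0.3086 = 0.768.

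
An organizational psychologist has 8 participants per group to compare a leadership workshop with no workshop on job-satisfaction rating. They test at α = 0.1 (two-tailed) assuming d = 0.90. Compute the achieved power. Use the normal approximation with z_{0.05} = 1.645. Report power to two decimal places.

For two equal groups, power = Φ(d·√(n/2) − z_{α/2}).
d·√(n/2) = 0.90 × √(8/2) = 0.90 × 2.000 = 1.800.
z_β = 1.800 − 1.645 = 0.155.
Power = Φ(0.155) = 0.562.

power ≈ 0.56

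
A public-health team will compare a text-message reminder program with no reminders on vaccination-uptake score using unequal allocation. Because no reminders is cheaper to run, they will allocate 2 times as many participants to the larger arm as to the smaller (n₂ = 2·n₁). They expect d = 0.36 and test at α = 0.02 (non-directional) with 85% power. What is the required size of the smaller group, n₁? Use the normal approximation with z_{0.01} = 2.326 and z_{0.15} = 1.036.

With allocation ratio k = n₂/n₁ = 2, Var(x̄₁−x̄₂) = σ²(1/n₁ + 1/(k·n₁)) = σ²·(k+1)/(k·n₁).
So n₁ = (1 + 1/k)·((z_{α/2} + z_β)/d)² = 1.500 × (3.362/0.36)².
n₁ = 1.500 × 87.21 = 130.8.
Round up: n₁ = 131, giving n₂ = 2 × 131 = 262.

n₁ = 131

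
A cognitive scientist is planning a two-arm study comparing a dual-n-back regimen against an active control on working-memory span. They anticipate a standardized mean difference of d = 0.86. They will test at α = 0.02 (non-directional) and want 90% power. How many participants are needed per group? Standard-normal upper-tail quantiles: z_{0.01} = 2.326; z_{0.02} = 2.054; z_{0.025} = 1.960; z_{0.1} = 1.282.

For two independent groups with equal n: n = 2·((z_{α/2} + z_β) / d)².
z_{α/2} + z_β = 2.326 + 1.282 = 3.608.
n = 2 × (3.608 / 0.86)² = 2 × 4.195² = 2 × 17.60 = 35.2.
Round up to the next whole participant.

n = 36 per group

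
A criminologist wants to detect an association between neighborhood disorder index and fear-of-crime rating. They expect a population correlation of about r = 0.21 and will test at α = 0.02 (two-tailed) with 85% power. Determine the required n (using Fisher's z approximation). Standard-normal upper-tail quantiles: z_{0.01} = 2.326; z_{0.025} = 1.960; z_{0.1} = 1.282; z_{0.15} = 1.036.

Fisher's z: C = ½·ln((1+r)/(1−r)) = ½·ln(1.5316) = 0.2132.
n = ((z_{α/2} + z_β)/C)² + 3.
(2.326 + 1.036) / 0.2132 = 3.362 / 0.2132 = 15.769.
n = 15.769² + 3 = 248.67 + 3 = 251.7.
Round up.

n = 252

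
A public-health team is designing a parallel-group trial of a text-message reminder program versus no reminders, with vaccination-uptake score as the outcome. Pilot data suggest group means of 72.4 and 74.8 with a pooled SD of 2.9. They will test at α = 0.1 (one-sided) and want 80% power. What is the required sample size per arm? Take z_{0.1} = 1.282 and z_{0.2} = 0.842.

n = 14 per group

Cohen's d = |M₁ − M₂| / SD_pooled = |72.4 − 74.8| / 2.9 = 2.4 / 2.9 = 0.828.
For two independent groups with equal n: n = 2·((z_{α} + z_β) / d)².
z_{α} + z_β = 1.282 + 0.842 = 2.124.
n = 2 × (2.124 / 0.828)² = 2 × 2.565² = 2 × 6.58 = 13.2.
Round up to the next whole participant.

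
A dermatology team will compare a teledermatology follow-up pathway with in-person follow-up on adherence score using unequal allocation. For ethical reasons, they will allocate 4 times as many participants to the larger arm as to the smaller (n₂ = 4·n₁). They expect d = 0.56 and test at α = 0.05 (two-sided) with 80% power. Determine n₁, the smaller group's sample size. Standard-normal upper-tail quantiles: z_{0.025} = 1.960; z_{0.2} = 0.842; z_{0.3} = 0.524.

With allocation ratio k = n₂/n₁ = 4, Var(x̄₁−x̄₂) = σ²(1/n₁ + 1/(k·n₁)) = σ²·(k+1)/(k·n₁).
So n₁ = (1 + 1/k)·((z_{α/2} + z_β)/d)² = 1.250 × (2.802/0.56)².
n₁ = 1.250 × 25.04 = 31.3.
Round up: n₁ = 32, giving n₂ = 4 × 32 = 128.

n₁ = 32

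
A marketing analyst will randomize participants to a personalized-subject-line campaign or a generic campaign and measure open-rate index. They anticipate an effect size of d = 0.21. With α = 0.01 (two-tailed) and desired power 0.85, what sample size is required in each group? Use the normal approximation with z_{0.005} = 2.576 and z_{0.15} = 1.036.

For two independent groups with equal n: n = 2·((z_{α/2} + z_β) / d)².
z_{α/2} + z_β = 2.576 + 1.036 = 3.612.
n = 2 × (3.612 / 0.21)² = 2 × 17.200² = 2 × 295.84 = 591.7.
Round up to the next whole participant.

n = 592 per group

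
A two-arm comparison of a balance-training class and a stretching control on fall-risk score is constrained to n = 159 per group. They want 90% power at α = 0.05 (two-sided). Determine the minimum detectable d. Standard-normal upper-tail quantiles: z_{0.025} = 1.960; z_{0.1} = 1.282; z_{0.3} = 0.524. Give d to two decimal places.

d_min ≈ 0.36

For two independent groups of n = 159 each: d_min = (z_{α/2} + z_β)·√(2/n).
z-sum = 1.960 + 1.282 = 3.242.
d_min = 3.242 × √(2/159) = 3.242 × 0.1122 = 0.364.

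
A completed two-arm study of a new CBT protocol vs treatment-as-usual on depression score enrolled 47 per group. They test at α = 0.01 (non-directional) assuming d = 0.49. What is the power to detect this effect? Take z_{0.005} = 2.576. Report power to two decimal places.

For two equal groups, power = Φ(d·√(n/2) − z_{α/2}).
d·√(n/2) = 0.49 × √(47/2) = 0.49 × 4.848 = 2.375.
z_β = 2.375 − 2.576 = -0.201.
Power = Φ(-0.201) = 0.420.

power ≈ 0.42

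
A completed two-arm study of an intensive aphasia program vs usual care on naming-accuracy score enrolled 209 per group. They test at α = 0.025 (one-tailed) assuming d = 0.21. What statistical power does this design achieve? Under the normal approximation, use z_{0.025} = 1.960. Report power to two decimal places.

For two equal groups, power = Φ(d·√(n/2) − z_{α}).
d·√(n/2) = 0.21 × √(209/2) = 0.21 × 10.223 = 2.147.
z_β = 2.147 − 1.960 = 0.187.
Power = Φ(0.187) = 0.574.

power ≈ 0.57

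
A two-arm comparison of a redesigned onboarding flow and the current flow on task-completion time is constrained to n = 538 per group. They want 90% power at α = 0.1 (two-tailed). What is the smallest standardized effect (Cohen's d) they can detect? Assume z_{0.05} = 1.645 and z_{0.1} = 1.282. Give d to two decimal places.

For two independent groups of n = 538 each: d_min = (z_{α/2} + z_β)·√(2/n).
z-sum = 1.645 + 1.282 = 2.927.
d_min = 2.927 × √(2/538) = 2.927 × 0.0610 = 0.178.

d_min ≈ 0.18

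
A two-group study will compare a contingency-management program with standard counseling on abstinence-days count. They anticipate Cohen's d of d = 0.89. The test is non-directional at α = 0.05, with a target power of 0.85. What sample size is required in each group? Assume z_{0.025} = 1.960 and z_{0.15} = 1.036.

For two independent groups with equal n: n = 2·((z_{α/2} + z_β) / d)².
z_{α/2} + z_β = 1.960 + 1.036 = 2.996.
n = 2 × (2.996 / 0.89)² = 2 × 3.366² = 2 × 11.33 = 22.7.
Round up to the next whole participant.

n = 23 per group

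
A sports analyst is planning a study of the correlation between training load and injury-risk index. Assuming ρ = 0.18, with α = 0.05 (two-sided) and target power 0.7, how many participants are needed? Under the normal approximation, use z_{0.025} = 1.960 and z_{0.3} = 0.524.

Fisher's z: C = ½·ln((1+r)/(1−r)) = ½·ln(1.4390) = 0.1820.
n = ((z_{α/2} + z_β)/C)² + 3.
(1.960 + 0.524) / 0.1820 = 2.484 / 0.1820 = 13.648.
n = 13.648² + 3 = 186.28 + 3 = 189.3.
Round up.

n = 190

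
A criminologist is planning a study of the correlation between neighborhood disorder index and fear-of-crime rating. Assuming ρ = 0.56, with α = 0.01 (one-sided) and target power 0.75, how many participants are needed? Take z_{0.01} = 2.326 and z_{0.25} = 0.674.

Fisher's z: C = ½·ln((1+r)/(1−r)) = ½·ln(3.5455) = 0.6328.
n = ((z_{α} + z_β)/C)² + 3.
(2.326 + 0.674) / 0.6328 = 3.000 / 0.6328 = 4.741.
n = 4.741² + 3 = 22.48 + 3 = 25.5.
Round up.

n = 26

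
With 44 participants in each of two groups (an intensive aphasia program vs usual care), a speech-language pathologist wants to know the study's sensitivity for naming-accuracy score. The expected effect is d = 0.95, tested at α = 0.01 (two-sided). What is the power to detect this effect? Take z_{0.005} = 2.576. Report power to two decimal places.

power ≈ 0.97

For two equal groups, power = Φ(d·√(n/2) − z_{α/2}).
d·√(n/2) = 0.95 × √(44/2) = 0.95 × 4.690 = 4.456.
z_β = 4.456 − 2.576 = 1.880.
Power = Φ(1.880) = 0.970.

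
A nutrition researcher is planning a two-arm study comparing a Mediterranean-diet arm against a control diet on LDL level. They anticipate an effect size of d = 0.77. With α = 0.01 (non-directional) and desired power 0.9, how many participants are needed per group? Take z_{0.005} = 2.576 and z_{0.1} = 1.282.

n = 51 per group

For two independent groups with equal n: n = 2·((z_{α/2} + z_β) / d)².
z_{α/2} + z_β = 2.576 + 1.282 = 3.858.
n = 2 × (3.858 / 0.77)² = 2 × 5.010² = 2 × 25.10 = 50.2.
Round up to the next whole participant.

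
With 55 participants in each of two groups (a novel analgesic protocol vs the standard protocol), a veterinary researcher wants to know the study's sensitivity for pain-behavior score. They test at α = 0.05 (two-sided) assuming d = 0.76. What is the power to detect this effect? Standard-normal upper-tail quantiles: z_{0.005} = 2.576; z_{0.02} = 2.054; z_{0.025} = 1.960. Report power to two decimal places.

power ≈ 0.98

For two equal groups, power = Φ(d·√(n/2) − z_{α/2}).
d·√(n/2) = 0.76 × √(55/2) = 0.76 × 5.244 = 3.985.
z_β = 3.985 − 1.960 = 2.025.
Power = Φ(2.025) = 0.979.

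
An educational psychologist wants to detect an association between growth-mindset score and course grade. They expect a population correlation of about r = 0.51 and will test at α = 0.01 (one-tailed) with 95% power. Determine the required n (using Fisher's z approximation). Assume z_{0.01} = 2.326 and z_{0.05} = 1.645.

n = 53

Fisher's z: C = ½·ln((1+r)/(1−r)) = ½·ln(3.0816) = 0.5627.
n = ((z_{α} + z_β)/C)² + 3.
(2.326 + 1.645) / 0.5627 = 3.971 / 0.5627 = 7.057.
n = 7.057² + 3 = 49.80 + 3 = 52.8.
Round up.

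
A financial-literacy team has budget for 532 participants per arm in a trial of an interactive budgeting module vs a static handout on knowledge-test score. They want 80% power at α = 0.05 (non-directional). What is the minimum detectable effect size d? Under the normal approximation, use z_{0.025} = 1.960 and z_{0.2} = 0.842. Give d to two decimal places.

d_min ≈ 0.17

For two independent groups of n = 532 each: d_min = (z_{α/2} + z_β)·√(2/n).
z-sum = 1.960 + 0.842 = 2.802.
d_min = 2.802 × √(2/532) = 2.802 × 0.0613 = 0.172.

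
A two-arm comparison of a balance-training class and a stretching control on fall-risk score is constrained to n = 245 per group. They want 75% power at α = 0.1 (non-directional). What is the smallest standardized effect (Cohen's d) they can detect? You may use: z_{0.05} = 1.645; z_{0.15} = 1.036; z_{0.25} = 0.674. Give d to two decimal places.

d_min ≈ 0.21

For two independent groups of n = 245 each: d_min = (z_{α/2} + z_β)·√(2/n).
z-sum = 1.645 + 0.674 = 2.319.
d_min = 2.319 × √(2/245) = 2.319 × 0.0904 = 0.210.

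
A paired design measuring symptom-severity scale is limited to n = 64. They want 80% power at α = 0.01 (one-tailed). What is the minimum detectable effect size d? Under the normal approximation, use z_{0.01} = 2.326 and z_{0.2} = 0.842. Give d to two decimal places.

d_min ≈ 0.40

For a single sample (or paired design) of n = 64: d_min = (z_{α} + z_β)/√n.
z-sum = 2.326 + 0.842 = 3.168.
d_min = 3.168 / √64 = 3.168 / 8.000 = 0.396.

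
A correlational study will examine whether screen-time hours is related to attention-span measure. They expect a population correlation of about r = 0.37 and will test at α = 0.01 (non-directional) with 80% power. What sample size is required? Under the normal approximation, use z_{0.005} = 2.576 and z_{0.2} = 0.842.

Fisher's z: C = ½·ln((1+r)/(1−r)) = ½·ln(2.1746) = 0.3884.
n = ((z_{α/2} + z_β)/C)² + 3.
(2.576 + 0.842) / 0.3884 = 3.418 / 0.3884 = 8.800.
n = 8.800² + 3 = 77.44 + 3 = 80.4.
Round up.

n = 81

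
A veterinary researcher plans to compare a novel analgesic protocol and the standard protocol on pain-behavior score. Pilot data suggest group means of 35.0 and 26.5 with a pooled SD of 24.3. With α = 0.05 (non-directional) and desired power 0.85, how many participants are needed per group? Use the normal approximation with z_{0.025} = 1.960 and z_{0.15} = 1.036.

n = 147 per group

Cohen's d = |M₁ − M₂| / SD_pooled = |35.0 − 26.5| / 24.3 = 8.5 / 24.3 = 0.350.
For two independent groups with equal n: n = 2·((z_{α/2} + z_β) / d)².
z_{α/2} + z_β = 1.960 + 1.036 = 2.996.
n = 2 × (2.996 / 0.350)² = 2 × 8.560² = 2 × 73.27 = 146.5.
Round up to the next whole participant.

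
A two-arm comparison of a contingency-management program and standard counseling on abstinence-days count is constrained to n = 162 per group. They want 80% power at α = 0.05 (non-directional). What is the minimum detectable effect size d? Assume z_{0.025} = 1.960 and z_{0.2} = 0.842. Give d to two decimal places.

For two independent groups of n = 162 each: d_min = (z_{α/2} + z_β)·√(2/n).
z-sum = 1.960 + 0.842 = 2.802.
d_min = 2.802 × √(2/162) = 2.802 × 0.1111 = 0.311.

d_min ≈ 0.31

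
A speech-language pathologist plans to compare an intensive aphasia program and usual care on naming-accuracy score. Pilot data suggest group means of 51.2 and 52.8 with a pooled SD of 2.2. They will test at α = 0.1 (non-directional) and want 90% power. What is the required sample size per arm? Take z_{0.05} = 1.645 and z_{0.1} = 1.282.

n = 33 per group

Cohen's d = |M₁ − M₂| / SD_pooled = |51.2 − 52.8| / 2.2 = 1.6 / 2.2 = 0.727.
For two independent groups with equal n: n = 2·((z_{α/2} + z_β) / d)².
z_{α/2} + z_β = 1.645 + 1.282 = 2.927.
n = 2 × (2.927 / 0.727)² = 2 × 4.026² = 2 × 16.21 = 32.4.
Round up to the next whole participant.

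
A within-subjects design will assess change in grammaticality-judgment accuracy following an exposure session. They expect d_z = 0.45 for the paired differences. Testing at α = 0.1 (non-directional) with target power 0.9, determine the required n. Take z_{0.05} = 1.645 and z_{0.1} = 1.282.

n = 43 pairs

For a paired (one-sample on differences) test: n = ((z_{α/2} + z_β) / d)².
z_{α/2} + z_β = 1.645 + 1.282 = 2.927.
n = (2.927 / 0.45)² = 6.504² = 42.31.
Round up.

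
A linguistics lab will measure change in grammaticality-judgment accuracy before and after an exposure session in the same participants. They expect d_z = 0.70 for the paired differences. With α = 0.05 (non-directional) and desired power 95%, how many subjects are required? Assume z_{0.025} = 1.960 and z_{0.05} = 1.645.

n = 27 pairs

For a paired (one-sample on differences) test: n = ((z_{α/2} + z_β) / d)².
z_{α/2} + z_β = 1.960 + 1.645 = 3.605.
n = (3.605 / 0.70)² = 5.150² = 26.52.
Round up.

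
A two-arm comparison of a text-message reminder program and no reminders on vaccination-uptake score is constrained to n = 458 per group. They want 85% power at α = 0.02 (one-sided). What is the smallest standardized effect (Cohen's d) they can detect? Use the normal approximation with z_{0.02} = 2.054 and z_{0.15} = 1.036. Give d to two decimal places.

For two independent groups of n = 458 each: d_min = (z_{α} + z_β)·√(2/n).
z-sum = 2.054 + 1.036 = 3.090.
d_min = 3.090 × √(2/458) = 3.090 × 0.0661 = 0.204.

d_min ≈ 0.20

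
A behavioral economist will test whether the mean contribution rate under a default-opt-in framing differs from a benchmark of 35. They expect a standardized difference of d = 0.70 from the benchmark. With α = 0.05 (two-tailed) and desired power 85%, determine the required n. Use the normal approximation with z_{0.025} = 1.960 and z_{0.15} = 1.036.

n = 19

For a one-sample test: n = ((z_{α/2} + z_β) / d)².
z_{α/2} + z_β = 1.960 + 1.036 = 2.996.
n = (2.996 / 0.70)² = 4.280² = 18.32.
Round up.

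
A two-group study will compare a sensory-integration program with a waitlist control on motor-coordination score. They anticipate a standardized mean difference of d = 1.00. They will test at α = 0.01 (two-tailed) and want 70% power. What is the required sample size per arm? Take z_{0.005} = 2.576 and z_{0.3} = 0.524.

n = 20 per group

For two independent groups with equal n: n = 2·((z_{α/2} + z_β) / d)².
z_{α/2} + z_β = 2.576 + 0.524 = 3.100.
n = 2 × (3.100 / 1.00)² = 2 × 3.100² = 2 × 9.61 = 19.2.
Round up to the next whole participant.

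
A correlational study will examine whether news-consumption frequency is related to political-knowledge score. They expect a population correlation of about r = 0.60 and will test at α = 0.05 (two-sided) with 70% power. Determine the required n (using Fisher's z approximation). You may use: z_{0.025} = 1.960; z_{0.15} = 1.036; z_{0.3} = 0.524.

n = 16

Fisher's z: C = ½·ln((1+r)/(1−r)) = ½·ln(4.0000) = 0.6931.
n = ((z_{α/2} + z_β)/C)² + 3.
(1.960 + 0.524) / 0.6931 = 2.484 / 0.6931 = 3.584.
n = 3.584² + 3 = 12.84 + 3 = 15.8.
Round up.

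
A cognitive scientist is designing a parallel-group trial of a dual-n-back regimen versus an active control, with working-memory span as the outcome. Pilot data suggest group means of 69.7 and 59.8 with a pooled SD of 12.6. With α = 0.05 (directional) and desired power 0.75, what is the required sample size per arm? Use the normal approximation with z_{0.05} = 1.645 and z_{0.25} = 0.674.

Cohen's d = |M₁ − M₂| / SD_pooled = |69.7 − 59.8| / 12.6 = 9.9 / 12.6 = 0.786.
For two independent groups with equal n: n = 2·((z_{α} + z_β) / d)².
z_{α} + z_β = 1.645 + 0.674 = 2.319.
n = 2 × (2.319 / 0.786)² = 2 × 2.950² = 2 × 8.70 = 17.4.
Round up to the next whole participant.

n = 18 per group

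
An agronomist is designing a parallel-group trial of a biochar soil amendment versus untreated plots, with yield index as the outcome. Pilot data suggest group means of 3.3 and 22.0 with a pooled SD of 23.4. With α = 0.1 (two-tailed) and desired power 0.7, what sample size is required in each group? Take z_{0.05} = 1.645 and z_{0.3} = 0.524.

n = 15 per group

Cohen's d = |M₁ − M₂| / SD_pooled = |3.3 − 22.0| / 23.4 = 18.7 / 23.4 = 0.799.
For two independent groups with equal n: n = 2·((z_{α/2} + z_β) / d)².
z_{α/2} + z_β = 1.645 + 0.524 = 2.169.
n = 2 × (2.169 / 0.799)² = 2 × 2.715² = 2 × 7.37 = 14.7.
Round up to the next whole participant.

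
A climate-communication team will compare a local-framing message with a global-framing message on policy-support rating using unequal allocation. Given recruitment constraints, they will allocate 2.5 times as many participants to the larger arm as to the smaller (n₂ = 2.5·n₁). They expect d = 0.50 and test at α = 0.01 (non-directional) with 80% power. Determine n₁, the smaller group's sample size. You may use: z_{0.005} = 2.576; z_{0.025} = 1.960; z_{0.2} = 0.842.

With allocation ratio k = n₂/n₁ = 2.5, Var(x̄₁−x̄₂) = σ²(1/n₁ + 1/(k·n₁)) = σ²·(k+1)/(k·n₁).
So n₁ = (1 + 1/k)·((z_{α/2} + z_β)/d)² = 1.400 × (3.418/0.50)².
n₁ = 1.400 × 46.73 = 65.4.
Round up: n₁ = 66, giving n₂ = 2.5 × 66 = 165.

n₁ = 66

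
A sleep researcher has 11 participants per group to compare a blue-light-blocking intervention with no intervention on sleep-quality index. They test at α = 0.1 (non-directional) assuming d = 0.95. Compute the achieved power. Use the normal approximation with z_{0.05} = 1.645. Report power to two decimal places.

power ≈ 0.72

For two equal groups, power = Φ(d·√(n/2) − z_{α/2}).
d·√(n/2) = 0.95 × √(11/2) = 0.95 × 2.345 = 2.228.
z_β = 2.228 − 1.645 = 0.583.
Power = Φ(0.583) = 0.720.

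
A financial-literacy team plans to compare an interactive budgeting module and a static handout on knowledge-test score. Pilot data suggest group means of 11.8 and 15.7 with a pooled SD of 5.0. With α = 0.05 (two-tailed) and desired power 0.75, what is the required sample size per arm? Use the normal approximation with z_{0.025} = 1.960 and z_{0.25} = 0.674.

Cohen's d = |M₁ − M₂| / SD_pooled = |11.8 − 15.7| / 5.0 = 3.9 / 5.0 = 0.780.
For two independent groups with equal n: n = 2·((z_{α/2} + z_β) / d)².
z_{α/2} + z_β = 1.960 + 0.674 = 2.634.
n = 2 × (2.634 / 0.780)² = 2 × 3.377² = 2 × 11.40 = 22.8.
Round up to the next whole participant.

n = 23 per group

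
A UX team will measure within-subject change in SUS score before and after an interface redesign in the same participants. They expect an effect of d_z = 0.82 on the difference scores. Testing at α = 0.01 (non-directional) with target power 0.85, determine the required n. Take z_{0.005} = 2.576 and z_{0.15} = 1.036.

For a paired (one-sample on differences) test: n = ((z_{α/2} + z_β) / d)².
z_{α/2} + z_β = 2.576 + 1.036 = 3.612.
n = (3.612 / 0.82)² = 4.405² = 19.40.
Round up.

n = 20 pairs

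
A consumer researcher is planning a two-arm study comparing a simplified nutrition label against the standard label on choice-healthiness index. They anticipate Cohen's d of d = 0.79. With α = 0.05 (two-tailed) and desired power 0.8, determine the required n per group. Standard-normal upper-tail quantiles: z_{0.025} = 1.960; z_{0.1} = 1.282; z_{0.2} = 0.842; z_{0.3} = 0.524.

For two independent groups with equal n: n = 2·((z_{α/2} + z_β) / d)².
z_{α/2} + z_β = 1.960 + 0.842 = 2.802.
n = 2 × (2.802 / 0.79)² = 2 × 3.547² = 2 × 12.58 = 25.2.
Round up to the next whole participant.

n = 26 per group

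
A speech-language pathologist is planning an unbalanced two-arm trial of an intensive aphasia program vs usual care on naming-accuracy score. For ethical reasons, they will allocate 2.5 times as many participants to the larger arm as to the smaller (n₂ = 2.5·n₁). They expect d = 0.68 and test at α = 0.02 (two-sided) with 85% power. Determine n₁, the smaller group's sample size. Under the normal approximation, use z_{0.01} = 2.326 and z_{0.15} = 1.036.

With allocation ratio k = n₂/n₁ = 2.5, Var(x̄₁−x̄₂) = σ²(1/n₁ + 1/(k·n₁)) = σ²·(k+1)/(k·n₁).
So n₁ = (1 + 1/k)·((z_{α/2} + z_β)/d)² = 1.400 × (3.362/0.68)².
n₁ = 1.400 × 24.44 = 34.2.
Round up: n₁ = 35, giving n₂ = ⌈2.5 × 35⌉ = ⌈87.5⌉ = 88.

n₁ = 35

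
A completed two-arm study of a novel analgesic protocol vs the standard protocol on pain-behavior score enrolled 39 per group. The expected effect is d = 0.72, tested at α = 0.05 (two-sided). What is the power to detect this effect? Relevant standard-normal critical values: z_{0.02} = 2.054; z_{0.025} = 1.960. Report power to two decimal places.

For two equal groups, power = Φ(d·√(n/2) − z_{α/2}).
d·√(n/2) = 0.72 × √(39/2) = 0.72 × 4.416 = 3.179.
z_β = 3.179 − 1.960 = 1.219.
Power = Φ(1.219) = 0.889.

power ≈ 0.89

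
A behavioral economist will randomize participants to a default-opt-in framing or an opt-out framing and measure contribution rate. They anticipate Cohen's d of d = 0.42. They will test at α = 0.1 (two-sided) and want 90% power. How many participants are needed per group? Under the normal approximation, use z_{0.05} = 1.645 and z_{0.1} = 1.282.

n = 98 per group

For two independent groups with equal n: n = 2·((z_{α/2} + z_β) / d)².
z_{α/2} + z_β = 1.645 + 1.282 = 2.927.
n = 2 × (2.927 / 0.42)² = 2 × 6.969² = 2 × 48.57 = 97.1.
Round up to the next whole participant.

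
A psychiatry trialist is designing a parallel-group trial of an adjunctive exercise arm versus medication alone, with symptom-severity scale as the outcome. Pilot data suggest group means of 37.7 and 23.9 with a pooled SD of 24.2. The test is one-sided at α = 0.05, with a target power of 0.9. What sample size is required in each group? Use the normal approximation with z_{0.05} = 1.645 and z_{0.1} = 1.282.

Cohen's d = |M₁ − M₂| / SD_pooled = |37.7 − 23.9| / 24.2 = 13.8 / 24.2 = 0.570.
For two independent groups with equal n: n = 2·((z_{α} + z_β) / d)².
z_{α} + z_β = 1.645 + 1.282 = 2.927.
n = 2 × (2.927 / 0.570)² = 2 × 5.135² = 2 × 26.37 = 52.7.
Round up to the next whole participant.

n = 53 per group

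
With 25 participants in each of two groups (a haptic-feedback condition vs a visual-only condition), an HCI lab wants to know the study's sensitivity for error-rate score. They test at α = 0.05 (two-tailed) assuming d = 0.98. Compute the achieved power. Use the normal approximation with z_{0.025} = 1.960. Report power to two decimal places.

power ≈ 0.93

For two equal groups, power = Φ(d·√(n/2) − z_{α/2}).
d·√(n/2) = 0.98 × √(25/2) = 0.98 × 3.536 = 3.465.
z_β = 3.465 − 1.960 = 1.505.
Power = Φ(1.505) = 0.934.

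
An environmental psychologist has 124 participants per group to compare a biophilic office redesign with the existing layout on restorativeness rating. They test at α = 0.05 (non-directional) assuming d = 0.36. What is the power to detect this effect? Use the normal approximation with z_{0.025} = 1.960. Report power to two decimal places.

power ≈ 0.81

For two equal groups, power = Φ(d·√(n/2) − z_{α/2}).
d·√(n/2) = 0.36 × √(124/2) = 0.36 × 7.874 = 2.835.
z_β = 2.835 − 1.960 = 0.875.
Power = Φ(0.875) = 0.809.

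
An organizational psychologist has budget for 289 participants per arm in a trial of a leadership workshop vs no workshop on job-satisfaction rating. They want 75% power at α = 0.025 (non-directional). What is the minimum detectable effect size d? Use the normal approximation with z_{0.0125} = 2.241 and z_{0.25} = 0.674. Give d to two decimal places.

For two independent groups of n = 289 each: d_min = (z_{α/2} + z_β)·√(2/n).
z-sum = 2.241 + 0.674 = 2.915.
d_min = 2.915 × √(2/289) = 2.915 × 0.0832 = 0.242.

d_min ≈ 0.24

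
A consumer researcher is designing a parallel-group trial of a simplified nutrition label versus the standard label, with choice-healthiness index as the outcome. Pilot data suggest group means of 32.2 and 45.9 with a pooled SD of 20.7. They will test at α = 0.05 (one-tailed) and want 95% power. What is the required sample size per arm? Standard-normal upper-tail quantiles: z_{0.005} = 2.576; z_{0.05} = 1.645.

n = 50 per group

Cohen's d = |M₁ − M₂| / SD_pooled = |32.2 − 45.9| / 20.7 = 13.7 / 20.7 = 0.662.
For two independent groups with equal n: n = 2·((z_{α} + z_β) / d)².
z_{α} + z_β = 1.645 + 1.645 = 3.290.
n = 2 × (3.290 / 0.662)² = 2 × 4.970² = 2 × 24.70 = 49.4.
Round up to the next whole participant.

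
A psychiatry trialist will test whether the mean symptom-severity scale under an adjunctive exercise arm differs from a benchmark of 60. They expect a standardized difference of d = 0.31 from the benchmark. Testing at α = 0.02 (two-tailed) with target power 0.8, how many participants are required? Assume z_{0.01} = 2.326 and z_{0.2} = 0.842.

n = 105

For a one-sample test: n = ((z_{α/2} + z_β) / d)².
z_{α/2} + z_β = 2.326 + 0.842 = 3.168.
n = (3.168 / 0.31)² = 10.219² = 104.44.
Round up.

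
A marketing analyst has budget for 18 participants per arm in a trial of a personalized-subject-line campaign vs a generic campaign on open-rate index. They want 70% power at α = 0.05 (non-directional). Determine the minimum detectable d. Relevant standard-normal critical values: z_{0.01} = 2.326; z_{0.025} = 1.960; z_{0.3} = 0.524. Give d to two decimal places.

For two independent groups of n = 18 each: d_min = (z_{α/2} + z_β)·√(2/n).
z-sum = 1.960 + 0.524 = 2.484.
d_min = 2.484 × √(2/18) = 2.484 × 0.3333 = 0.828.

d_min ≈ 0.83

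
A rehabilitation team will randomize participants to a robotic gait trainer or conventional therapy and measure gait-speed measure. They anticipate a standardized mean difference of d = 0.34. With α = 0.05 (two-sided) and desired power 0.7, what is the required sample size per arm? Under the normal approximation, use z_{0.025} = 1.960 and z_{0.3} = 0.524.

n = 107 per group

For two independent groups with equal n: n = 2·((z_{α/2} + z_β) / d)².
z_{α/2} + z_β = 1.960 + 0.524 = 2.484.
n = 2 × (2.484 / 0.34)² = 2 × 7.306² = 2 × 53.38 = 106.8.
Round up to the next whole participant.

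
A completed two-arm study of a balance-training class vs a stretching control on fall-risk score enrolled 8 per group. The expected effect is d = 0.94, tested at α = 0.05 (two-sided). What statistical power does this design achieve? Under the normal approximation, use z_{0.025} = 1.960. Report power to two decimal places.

power ≈ 0.47

For two equal groups, power = Φ(d·√(n/2) − z_{α/2}).
d·√(n/2) = 0.94 × √(8/2) = 0.94 × 2.000 = 1.880.
z_β = 1.880 − 1.960 = -0.080.
Power = Φ(-0.080) = 0.468.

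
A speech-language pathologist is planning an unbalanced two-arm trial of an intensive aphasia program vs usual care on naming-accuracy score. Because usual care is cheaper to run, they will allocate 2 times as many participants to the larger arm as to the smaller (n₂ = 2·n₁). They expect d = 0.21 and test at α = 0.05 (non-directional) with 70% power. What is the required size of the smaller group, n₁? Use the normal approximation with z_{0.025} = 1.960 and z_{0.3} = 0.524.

With allocation ratio k = n₂/n₁ = 2, Var(x̄₁−x̄₂) = σ²(1/n₁ + 1/(k·n₁)) = σ²·(k+1)/(k·n₁).
So n₁ = (1 + 1/k)·((z_{α/2} + z_β)/d)² = 1.500 × (2.484/0.21)².
n₁ = 1.500 × 139.92 = 209.9.
Round up: n₁ = 210, giving n₂ = 2 × 210 = 420.

n₁ = 210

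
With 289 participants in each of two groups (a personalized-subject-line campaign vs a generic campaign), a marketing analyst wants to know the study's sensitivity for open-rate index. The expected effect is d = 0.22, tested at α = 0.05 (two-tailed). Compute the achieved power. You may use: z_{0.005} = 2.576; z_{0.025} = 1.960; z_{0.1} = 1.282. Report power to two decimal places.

power ≈ 0.75

For two equal groups, power = Φ(d·√(n/2) − z_{α/2}).
d·√(n/2) = 0.22 × √(289/2) = 0.22 × 12.021 = 2.645.
z_β = 2.645 − 1.960 = 0.685.
Power = Φ(0.685) = 0.753.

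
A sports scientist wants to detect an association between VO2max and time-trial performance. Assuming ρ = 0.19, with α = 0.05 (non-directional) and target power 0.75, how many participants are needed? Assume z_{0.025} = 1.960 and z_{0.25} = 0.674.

Fisher's z: C = ½·ln((1+r)/(1−r)) = ½·ln(1.4691) = 0.1923.
n = ((z_{α/2} + z_β)/C)² + 3.
(1.960 + 0.674) / 0.1923 = 2.634 / 0.1923 = 13.697.
n = 13.697² + 3 = 187.62 + 3 = 190.6.
Round up.

n = 191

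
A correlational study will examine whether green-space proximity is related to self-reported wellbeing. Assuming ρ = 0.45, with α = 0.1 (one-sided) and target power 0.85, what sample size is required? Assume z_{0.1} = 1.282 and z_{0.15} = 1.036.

n = 26

Fisher's z: C = ½·ln((1+r)/(1−r)) = ½·ln(2.6364) = 0.4847.
n = ((z_{α} + z_β)/C)² + 3.
(1.282 + 1.036) / 0.4847 = 2.318 / 0.4847 = 4.782.
n = 4.782² + 3 = 22.87 + 3 = 25.9.
Round up.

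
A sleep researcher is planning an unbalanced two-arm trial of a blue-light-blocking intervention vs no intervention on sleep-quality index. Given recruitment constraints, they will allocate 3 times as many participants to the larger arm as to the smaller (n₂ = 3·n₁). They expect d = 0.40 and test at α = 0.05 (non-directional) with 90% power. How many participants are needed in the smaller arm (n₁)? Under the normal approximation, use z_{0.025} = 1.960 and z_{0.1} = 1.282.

n₁ = 88

With allocation ratio k = n₂/n₁ = 3, Var(x̄₁−x̄₂) = σ²(1/n₁ + 1/(k·n₁)) = σ²·(k+1)/(k·n₁).
So n₁ = (1 + 1/k)·((z_{α/2} + z_β)/d)² = 1.333 × (3.242/0.40)².
n₁ = 1.333 × 65.69 = 87.6.
Round up: n₁ = 88, giving n₂ = 3 × 88 = 264.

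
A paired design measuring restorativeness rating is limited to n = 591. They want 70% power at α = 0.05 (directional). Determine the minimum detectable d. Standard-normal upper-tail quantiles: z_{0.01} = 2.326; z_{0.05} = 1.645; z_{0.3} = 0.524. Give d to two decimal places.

d_min ≈ 0.09

For a single sample (or paired design) of n = 591: d_min = (z_{α} + z_β)/√n.
z-sum = 1.645 + 0.524 = 2.169.
d_min = 2.169 / √591 = 2.169 / 24.310 = 0.089.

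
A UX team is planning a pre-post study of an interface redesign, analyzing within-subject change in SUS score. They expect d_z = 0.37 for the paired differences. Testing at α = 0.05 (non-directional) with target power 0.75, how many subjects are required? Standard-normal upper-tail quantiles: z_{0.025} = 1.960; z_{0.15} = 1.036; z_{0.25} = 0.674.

n = 51 pairs

For a paired (one-sample on differences) test: n = ((z_{α/2} + z_β) / d)².
z_{α/2} + z_β = 1.960 + 0.674 = 2.634.
n = (2.634 / 0.37)² = 7.119² = 50.68.
Round up.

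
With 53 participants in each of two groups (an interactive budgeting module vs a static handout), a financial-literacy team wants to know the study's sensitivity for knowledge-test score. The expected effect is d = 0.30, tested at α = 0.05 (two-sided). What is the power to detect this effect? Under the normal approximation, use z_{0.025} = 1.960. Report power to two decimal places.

power ≈ 0.34

For two equal groups, power = Φ(d·√(n/2) − z_{α/2}).
d·√(n/2) = 0.30 × √(53/2) = 0.30 × 5.148 = 1.544.
z_β = 1.544 − 1.960 = -0.416.
Power = Φ(-0.416) = 0.339.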